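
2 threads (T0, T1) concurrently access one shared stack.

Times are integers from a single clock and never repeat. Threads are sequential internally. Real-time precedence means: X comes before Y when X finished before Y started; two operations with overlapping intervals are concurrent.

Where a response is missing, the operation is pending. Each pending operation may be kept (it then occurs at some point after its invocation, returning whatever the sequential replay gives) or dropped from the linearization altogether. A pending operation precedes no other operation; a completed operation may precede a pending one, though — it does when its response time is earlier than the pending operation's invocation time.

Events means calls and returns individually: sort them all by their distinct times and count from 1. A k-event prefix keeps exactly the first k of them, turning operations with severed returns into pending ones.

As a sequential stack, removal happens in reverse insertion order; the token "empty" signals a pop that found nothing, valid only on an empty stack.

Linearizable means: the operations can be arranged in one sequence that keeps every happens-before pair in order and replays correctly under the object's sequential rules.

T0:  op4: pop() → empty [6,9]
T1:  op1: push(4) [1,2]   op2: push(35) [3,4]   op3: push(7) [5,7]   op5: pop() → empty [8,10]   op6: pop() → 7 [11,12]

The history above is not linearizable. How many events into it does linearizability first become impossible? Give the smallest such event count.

9

one valid order for events 1..8 is op1, op2, op3:
after step 1 (op1 push(4)): stack <4>
after step 2 (op2 push(35)): stack <4,35>
after step 3 (op3 push(7)): stack <4,35,7>
once event 9 joins (op4's response, time 9), exhaustive search finds no witness
no completion choice of the 1 pending operation (op5) rescues it — every subset was tried
take op1, op2, op3, op4 (pending dropped): step 4 already fails, because op4 pop() → empty cannot occur there
take op1, op2, op4, op3 (pending dropped): step 3 already fails, because op4 pop() → empty cannot occur there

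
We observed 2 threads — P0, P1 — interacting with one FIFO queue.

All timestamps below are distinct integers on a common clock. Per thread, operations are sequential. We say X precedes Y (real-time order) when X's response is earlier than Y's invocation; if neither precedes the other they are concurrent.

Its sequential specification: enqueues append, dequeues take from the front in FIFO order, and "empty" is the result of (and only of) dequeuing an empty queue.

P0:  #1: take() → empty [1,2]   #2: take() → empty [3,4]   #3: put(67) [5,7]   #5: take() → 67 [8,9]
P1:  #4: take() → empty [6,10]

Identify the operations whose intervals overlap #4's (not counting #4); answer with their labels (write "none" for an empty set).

#3, #5

concurrent with #4 ([6,10]): every op whose interval crosses 6..10
#1 [1,2]: before
#2 [3,4]: before
#3 [5,7]: concurrent
#5 [8,9]: concurrent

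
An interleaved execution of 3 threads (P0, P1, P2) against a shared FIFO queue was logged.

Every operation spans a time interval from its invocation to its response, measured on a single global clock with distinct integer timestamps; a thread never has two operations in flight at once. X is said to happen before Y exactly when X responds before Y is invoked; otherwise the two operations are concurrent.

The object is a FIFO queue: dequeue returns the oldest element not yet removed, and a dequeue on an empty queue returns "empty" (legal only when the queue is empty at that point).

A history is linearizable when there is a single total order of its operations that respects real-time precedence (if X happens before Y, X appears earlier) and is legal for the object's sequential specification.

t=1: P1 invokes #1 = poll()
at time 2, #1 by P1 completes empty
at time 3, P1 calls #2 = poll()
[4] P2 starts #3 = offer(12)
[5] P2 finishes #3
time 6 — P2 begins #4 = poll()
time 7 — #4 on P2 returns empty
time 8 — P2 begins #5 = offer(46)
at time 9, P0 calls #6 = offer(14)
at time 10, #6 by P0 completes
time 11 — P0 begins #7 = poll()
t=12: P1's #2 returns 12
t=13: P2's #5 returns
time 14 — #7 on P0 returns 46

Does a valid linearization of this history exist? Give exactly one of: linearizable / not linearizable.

linearizable

a witness: #1, #3, #2, #4, #5, #6, #7
after step 1 (#1 poll() → empty): queue <>
after step 2 (#3 offer(12)): queue <12>
after step 3 (#2 poll() → 12): queue <>
after step 4 (#4 poll() → empty): queue <>
after step 5 (#5 offer(46)): queue <46>
after step 6 (#6 offer(14)): queue <46,14>
after step 7 (#7 poll() → 46): queue <14>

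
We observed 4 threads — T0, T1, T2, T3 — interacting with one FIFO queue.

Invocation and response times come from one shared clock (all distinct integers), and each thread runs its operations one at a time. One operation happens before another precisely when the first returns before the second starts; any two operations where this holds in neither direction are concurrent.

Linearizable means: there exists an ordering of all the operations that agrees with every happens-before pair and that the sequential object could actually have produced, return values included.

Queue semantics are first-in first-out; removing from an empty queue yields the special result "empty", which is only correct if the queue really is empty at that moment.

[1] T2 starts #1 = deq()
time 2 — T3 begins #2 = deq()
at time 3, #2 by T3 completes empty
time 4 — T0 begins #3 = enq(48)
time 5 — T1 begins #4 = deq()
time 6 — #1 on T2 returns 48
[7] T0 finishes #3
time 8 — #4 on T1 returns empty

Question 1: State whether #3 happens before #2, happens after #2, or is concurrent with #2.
#3 spans [4,7], #2 spans [2,3]
resp(#2)=3 < inv(#3)=4

after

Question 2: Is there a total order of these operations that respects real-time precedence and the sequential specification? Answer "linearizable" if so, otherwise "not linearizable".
witness order: #2, #3, #1, #4
1. #2 deq() → empty, leaving queue <>
2. #3 enq(48), leaving queue <48>
3. #1 deq() → 48, leaving queue <>
4. #4 deq() → empty, leaving queue <>

linearizable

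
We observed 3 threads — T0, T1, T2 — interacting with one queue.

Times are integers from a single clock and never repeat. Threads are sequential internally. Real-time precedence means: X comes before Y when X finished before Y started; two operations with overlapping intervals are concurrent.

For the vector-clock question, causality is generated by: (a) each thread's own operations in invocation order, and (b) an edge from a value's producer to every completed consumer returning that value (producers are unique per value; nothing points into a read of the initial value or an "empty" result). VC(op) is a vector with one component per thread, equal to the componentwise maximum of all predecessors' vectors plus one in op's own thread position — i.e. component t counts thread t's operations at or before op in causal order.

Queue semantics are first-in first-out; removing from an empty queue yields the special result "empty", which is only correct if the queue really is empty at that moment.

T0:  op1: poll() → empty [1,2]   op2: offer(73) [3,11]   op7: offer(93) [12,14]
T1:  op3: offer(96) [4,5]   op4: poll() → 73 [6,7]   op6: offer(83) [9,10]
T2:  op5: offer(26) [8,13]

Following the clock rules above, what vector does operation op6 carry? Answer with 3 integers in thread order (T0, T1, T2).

(2, 3, 0)

root op op5, invoked 8: fresh clock plus T2's own tick → (0, 0, 1)
root op op3, invoked 4: fresh clock plus T1's own tick → (0, 1, 0)
root op op1, invoked 1: fresh clock plus T0's own tick → (1, 0, 0)
from VC(op1)=(1, 0, 0), op2 (invoked 3) maxes components and bumps T0 → (2, 0, 0)
from VC(op2)=(2, 0, 0), op7 (invoked 12) maxes components and bumps T0 → (3, 0, 0)
from VC(op2)=(2, 0, 0), VC(op3)=(0, 1, 0), op4 (invoked 6) maxes components and bumps T1 → (2, 2, 0)
from VC(op4)=(2, 2, 0), op6 (invoked 9) maxes components and bumps T1 → (2, 3, 0)
target: VC(op6) = (2, 3, 0)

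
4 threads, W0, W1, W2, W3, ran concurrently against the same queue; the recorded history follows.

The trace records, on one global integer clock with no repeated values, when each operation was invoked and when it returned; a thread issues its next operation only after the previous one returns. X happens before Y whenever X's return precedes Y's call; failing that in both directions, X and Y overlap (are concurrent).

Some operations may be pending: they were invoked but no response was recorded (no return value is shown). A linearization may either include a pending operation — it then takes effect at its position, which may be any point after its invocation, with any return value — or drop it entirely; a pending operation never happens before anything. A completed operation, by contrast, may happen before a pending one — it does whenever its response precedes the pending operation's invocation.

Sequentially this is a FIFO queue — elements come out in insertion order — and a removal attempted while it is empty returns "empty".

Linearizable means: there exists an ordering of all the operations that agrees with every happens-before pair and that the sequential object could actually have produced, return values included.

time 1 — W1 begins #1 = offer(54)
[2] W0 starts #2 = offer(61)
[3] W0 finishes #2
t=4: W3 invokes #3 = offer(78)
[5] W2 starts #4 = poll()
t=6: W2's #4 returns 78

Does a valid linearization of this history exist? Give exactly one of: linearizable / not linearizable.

prefix check: 1..5 passes, 1..6 fails once #4's time-6 response joins
the completed operations (2 total) allow one real-time order; the queue replay rejects it
no escape via the 2 pending operations (#1, #3): every completion choice fails
for example #2, #4 (pending dropped) fails at step 2: #4 poll() → 78 is not legal there

not linearizable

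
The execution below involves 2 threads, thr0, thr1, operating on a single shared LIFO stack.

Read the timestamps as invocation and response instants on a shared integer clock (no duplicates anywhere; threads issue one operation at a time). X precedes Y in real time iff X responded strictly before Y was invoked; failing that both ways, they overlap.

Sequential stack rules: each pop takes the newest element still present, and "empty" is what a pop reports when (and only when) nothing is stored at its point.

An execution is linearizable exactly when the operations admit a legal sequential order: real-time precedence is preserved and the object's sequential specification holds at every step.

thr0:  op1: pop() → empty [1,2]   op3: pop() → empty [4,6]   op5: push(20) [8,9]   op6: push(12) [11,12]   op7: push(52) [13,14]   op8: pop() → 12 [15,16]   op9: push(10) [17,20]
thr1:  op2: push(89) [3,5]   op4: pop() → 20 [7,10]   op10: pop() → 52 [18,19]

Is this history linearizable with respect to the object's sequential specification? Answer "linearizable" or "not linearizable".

events 1..15 are fine; event 16 — the response of op8 at time 16 — makes the prefix non-linearizable
4 orders of the 8 completed LIFO stack ops respect real time; none is legal
sample order op1, op2, op3, op4, op5, op6, op7, op8 stalls at step 3 — op3 pop() → empty has no legal effect
sample order op1, op2, op3, op5, op4, op6, op7, op8 stalls at step 3 — op3 pop() → empty has no legal effect

not linearizable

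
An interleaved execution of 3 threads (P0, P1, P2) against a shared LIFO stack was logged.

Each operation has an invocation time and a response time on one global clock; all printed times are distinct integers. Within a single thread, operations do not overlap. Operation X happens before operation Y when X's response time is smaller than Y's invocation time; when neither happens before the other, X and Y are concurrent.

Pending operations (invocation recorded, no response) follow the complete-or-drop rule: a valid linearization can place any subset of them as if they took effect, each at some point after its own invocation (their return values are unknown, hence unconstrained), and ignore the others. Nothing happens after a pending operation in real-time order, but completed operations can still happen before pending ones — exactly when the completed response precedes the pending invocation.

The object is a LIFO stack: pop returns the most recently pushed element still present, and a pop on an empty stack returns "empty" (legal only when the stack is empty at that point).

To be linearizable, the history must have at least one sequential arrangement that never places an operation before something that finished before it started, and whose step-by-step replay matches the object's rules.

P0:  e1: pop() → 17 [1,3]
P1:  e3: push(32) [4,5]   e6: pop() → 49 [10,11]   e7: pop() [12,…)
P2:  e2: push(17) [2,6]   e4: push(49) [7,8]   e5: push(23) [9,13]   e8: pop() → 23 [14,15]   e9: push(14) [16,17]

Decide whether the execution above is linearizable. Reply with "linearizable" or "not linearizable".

witness order: e2, e1, e3, e4, e6, e5, e8, e7, e9
after step 1 (e2 push(17)): stack <17>
after step 2 (e1 pop() → 17): stack <>
after step 3 (e3 push(32)): stack <32>
after step 4 (e4 push(49)): stack <32,49>
after step 5 (e6 pop() → 49): stack <32>
after step 6 (e5 push(23)): stack <32,23>
after step 7 (e8 pop() → 23): stack <32>
after step 8 (e7 pop() (pending, included)): stack <>
after step 9 (e9 push(14)): stack <14>

linearizable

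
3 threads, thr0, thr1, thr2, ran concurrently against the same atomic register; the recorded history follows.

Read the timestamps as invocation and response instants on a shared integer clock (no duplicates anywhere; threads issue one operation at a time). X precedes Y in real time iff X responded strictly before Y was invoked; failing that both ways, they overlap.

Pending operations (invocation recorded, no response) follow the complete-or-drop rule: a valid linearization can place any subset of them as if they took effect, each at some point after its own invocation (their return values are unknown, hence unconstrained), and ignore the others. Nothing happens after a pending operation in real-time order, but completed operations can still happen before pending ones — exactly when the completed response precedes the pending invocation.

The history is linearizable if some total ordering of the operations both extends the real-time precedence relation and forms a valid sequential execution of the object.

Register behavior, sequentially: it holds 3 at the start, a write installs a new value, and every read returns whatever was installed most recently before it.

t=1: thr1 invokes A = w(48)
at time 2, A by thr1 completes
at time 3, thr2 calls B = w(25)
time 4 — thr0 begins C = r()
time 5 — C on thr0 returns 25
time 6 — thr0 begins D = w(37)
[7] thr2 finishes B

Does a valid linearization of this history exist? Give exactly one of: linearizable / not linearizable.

a witness: A, B, C
step 1: A w(48) — value 48
step 2: B w(25) — value 25
step 3: C r() → 25 — value 25

linearizable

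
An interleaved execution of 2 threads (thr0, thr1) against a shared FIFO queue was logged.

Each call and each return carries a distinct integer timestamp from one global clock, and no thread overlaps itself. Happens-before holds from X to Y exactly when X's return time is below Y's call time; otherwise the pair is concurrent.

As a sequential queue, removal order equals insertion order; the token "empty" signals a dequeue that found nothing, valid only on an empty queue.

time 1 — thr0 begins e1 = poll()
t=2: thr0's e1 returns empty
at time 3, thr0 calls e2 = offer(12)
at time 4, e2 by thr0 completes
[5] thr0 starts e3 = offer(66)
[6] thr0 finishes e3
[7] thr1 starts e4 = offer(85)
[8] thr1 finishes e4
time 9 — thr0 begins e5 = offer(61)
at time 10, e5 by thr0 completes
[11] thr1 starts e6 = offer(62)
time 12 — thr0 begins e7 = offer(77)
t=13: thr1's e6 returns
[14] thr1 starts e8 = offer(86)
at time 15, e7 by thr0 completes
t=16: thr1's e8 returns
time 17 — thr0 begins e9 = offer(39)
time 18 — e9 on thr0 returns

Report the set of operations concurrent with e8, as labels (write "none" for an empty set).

e8 spans [14,16]: anything still running between times 14 and 16 counts as concurrent
e1 [1,2]: before
e2 [3,4]: before
e3 [5,6]: before
e4 [7,8]: before
e5 [9,10]: before
e6 [11,13]: before
e7 [12,15]: concurrent
e9 [17,18]: after

e7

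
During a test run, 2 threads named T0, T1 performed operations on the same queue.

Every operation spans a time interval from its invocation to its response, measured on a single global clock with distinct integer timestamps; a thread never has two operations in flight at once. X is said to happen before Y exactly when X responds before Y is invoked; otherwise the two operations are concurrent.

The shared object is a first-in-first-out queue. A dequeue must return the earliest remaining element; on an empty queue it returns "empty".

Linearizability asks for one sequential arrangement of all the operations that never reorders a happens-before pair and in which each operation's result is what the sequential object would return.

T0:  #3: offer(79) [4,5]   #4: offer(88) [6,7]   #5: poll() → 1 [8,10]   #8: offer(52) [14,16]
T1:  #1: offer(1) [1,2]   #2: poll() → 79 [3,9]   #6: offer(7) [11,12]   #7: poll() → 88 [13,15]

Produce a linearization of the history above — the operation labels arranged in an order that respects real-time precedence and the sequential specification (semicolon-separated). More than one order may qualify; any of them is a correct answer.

#1; #3; #4; #5; #2; #6; #7; #8

after step 1 (#1 offer(1)): queue <1>
after step 2 (#3 offer(79)): queue <1,79>
after step 3 (#4 offer(88)): queue <1,79,88>
after step 4 (#5 poll() → 1): queue <79,88>
after step 5 (#2 poll() → 79): queue <88>
after step 6 (#6 offer(7)): queue <88,7>
after step 7 (#7 poll() → 88): queue <7>
after step 8 (#8 offer(52)): queue <7,52>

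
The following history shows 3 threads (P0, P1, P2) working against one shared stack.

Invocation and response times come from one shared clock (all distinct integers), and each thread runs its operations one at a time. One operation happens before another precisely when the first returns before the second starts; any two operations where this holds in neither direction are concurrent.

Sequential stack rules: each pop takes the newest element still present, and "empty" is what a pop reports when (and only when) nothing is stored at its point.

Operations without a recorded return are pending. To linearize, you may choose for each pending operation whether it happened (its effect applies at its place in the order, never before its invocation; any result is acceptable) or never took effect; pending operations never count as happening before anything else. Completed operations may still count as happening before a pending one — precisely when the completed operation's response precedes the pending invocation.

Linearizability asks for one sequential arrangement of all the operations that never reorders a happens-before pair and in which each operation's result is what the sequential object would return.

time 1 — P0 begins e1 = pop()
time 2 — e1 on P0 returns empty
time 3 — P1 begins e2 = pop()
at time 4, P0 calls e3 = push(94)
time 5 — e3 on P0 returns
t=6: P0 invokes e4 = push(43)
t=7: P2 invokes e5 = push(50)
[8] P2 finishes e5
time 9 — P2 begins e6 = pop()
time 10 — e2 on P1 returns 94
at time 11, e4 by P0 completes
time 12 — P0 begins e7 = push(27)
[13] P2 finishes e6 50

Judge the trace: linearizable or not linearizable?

linearizable

witness order: e1, e3, e2, e4, e5, e6
1. e1 pop() → empty, leaving stack <>
2. e3 push(94), leaving stack <94>
3. e2 pop() → 94, leaving stack <>
4. e4 push(43), leaving stack <43>
5. e5 push(50), leaving stack <43,50>
6. e6 pop() → 50, leaving stack <43>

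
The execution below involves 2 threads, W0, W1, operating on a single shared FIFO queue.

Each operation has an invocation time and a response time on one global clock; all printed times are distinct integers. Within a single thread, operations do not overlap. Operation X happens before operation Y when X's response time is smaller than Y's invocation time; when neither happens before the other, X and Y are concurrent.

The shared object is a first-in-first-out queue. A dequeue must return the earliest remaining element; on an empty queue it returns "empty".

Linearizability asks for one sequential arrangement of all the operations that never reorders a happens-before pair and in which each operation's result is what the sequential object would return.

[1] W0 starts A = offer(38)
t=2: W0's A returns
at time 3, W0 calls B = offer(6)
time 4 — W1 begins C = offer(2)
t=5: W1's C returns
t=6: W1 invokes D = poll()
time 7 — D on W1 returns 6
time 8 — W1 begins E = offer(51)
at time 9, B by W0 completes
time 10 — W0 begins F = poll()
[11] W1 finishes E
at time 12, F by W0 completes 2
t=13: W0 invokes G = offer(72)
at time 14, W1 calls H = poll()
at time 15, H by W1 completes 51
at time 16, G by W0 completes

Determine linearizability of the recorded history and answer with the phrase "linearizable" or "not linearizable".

through event 6 a valid linearization exists; event 7 (D responding at time 7) ends that
the completed operations (3 total) allow one real-time order; the FIFO queue replay rejects it
every completion of the 1 pending operation (B) was checked; none linearizes
e.g. A, C, D (pending dropped): illegal at step 3, since D poll() → 6 cannot apply there

not linearizable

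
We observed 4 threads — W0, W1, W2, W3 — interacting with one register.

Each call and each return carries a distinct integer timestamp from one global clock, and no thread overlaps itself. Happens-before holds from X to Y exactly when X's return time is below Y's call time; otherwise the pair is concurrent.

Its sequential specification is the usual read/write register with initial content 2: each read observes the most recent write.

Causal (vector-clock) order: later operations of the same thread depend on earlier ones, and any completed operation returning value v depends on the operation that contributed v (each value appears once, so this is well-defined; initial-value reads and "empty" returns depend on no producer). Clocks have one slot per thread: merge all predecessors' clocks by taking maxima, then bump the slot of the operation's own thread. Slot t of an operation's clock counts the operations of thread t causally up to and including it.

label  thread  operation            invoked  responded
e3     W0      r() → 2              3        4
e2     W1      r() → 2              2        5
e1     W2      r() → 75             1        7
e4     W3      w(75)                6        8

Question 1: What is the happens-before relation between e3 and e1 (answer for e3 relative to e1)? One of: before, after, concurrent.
concurrent

e3 spans [3,4], e1 spans [1,7]
the intervals overlap in both directions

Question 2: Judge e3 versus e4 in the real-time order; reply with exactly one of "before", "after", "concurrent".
before

e3 spans [3,4], e4 spans [6,8]
resp(e3)=4 < inv(e4)=6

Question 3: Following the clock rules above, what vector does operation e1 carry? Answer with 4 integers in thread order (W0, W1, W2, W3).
(0, 0, 1, 1)

e4, invoked 6, has no incoming edges; only W3's bump applies → (0, 0, 0, 1)
e2, invoked 2, has no incoming edges; only W1's bump applies → (0, 1, 0, 0)
e3, invoked 3, has no incoming edges; only W0's bump applies → (1, 0, 0, 0)
e1, invoked 1, takes VC(e4)=(0, 0, 0, 1) under max, adds 1 for W2 → (0, 0, 1, 1)
target: VC(e1) = (0, 0, 1, 1)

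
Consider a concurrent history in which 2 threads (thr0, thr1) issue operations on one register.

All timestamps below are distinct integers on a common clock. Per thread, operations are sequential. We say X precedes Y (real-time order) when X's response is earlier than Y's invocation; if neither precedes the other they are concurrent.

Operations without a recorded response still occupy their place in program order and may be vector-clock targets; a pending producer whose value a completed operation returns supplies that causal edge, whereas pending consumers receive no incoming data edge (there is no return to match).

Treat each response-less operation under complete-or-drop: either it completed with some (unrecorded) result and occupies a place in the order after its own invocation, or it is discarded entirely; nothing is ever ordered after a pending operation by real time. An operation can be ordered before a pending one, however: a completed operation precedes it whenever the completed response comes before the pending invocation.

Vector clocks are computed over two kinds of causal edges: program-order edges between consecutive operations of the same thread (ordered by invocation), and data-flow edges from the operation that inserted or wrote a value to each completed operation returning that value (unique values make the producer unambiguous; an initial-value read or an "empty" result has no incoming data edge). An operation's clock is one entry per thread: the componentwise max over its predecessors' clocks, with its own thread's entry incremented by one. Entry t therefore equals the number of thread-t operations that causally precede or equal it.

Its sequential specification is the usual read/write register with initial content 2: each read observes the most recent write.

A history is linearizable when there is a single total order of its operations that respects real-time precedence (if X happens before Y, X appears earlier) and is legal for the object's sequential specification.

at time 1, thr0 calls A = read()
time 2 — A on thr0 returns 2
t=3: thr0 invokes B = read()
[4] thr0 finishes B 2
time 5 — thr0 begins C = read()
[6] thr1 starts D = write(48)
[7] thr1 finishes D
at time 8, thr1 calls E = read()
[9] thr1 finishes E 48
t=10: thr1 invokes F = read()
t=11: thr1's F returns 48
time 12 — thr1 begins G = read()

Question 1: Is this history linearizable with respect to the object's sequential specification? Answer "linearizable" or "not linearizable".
linearizable

a witness: A, B, C, D, E, F
step 1: A read() → 2 — value 2
step 2: B read() → 2 — value 2
step 3: C read() (pending, included) — value 2
step 4: D write(48) — value 48
step 5: E read() → 48 — value 48
step 6: F read() → 48 — value 48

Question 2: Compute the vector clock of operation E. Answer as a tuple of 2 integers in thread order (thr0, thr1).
Answer: (0, 2)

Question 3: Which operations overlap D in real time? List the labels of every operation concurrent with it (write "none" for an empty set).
Answer: C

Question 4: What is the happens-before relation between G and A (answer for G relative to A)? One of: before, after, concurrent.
Answer: after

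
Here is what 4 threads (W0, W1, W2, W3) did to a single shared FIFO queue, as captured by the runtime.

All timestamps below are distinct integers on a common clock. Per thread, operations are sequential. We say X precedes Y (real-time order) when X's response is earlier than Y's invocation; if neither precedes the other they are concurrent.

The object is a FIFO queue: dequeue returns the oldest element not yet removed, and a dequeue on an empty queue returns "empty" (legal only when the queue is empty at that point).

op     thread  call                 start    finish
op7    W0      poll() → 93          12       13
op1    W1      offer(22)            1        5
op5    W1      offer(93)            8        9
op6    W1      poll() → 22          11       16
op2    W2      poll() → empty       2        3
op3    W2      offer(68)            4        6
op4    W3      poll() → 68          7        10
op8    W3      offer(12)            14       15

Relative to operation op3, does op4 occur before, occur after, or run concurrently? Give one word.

op4 spans [7,10], op3 spans [4,6]
resp(op3)=6 < inv(op4)=7

after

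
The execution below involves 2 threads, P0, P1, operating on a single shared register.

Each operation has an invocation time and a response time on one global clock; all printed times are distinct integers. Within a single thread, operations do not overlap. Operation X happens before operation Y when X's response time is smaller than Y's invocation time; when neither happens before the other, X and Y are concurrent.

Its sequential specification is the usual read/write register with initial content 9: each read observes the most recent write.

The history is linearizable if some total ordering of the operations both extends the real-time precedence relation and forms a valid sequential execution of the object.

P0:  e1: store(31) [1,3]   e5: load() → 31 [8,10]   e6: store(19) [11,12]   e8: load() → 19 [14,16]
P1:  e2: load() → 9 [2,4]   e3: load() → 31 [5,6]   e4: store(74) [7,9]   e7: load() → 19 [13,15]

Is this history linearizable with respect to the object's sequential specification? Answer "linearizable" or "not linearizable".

linearizable

witness order: e2, e1, e3, e5, e4, e6, e7, e8
after step 1 (e2 load() → 9): value 9
after step 2 (e1 store(31)): value 31
after step 3 (e3 load() → 31): value 31
after step 4 (e5 load() → 31): value 31
after step 5 (e4 store(74)): value 74
after step 6 (e6 store(19)): value 19
after step 7 (e7 load() → 19): value 19
after step 8 (e8 load() → 19): value 19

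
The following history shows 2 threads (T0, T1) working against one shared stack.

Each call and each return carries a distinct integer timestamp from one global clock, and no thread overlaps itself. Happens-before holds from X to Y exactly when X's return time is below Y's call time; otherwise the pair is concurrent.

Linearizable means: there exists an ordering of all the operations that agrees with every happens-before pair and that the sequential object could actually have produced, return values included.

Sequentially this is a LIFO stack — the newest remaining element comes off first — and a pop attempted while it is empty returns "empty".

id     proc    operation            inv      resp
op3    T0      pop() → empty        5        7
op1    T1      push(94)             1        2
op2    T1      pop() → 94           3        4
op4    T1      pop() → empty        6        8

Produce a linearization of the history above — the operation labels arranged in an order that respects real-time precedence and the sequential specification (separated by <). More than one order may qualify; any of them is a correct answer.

op1 < op2 < op3 < op4

1. op1 push(94), leaving stack <94>
2. op2 pop() → 94, leaving stack <>
3. op3 pop() → empty, leaving stack <>
4. op4 pop() → empty, leaving stack <>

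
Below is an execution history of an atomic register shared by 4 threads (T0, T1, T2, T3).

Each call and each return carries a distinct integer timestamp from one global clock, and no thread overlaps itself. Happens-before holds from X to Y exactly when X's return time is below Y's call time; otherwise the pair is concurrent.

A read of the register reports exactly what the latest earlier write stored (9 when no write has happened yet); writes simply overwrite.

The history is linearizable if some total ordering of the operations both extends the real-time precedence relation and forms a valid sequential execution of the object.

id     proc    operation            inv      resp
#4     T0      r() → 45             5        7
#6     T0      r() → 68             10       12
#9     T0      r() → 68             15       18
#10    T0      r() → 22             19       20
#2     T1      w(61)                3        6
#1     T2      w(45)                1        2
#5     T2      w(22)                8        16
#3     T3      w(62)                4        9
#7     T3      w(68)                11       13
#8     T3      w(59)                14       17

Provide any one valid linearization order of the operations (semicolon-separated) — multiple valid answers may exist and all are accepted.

step 1: #1 w(45) — value 45
step 2: #4 r() → 45 — value 45
step 3: #2 w(61) — value 61
step 4: #3 w(62) — value 62
step 5: #7 w(68) — value 68
step 6: #6 r() → 68 — value 68
step 7: #9 r() → 68 — value 68
step 8: #8 w(59) — value 59
step 9: #5 w(22) — value 22
step 10: #10 r() → 22 — value 22

#1; #4; #2; #3; #7; #6; #9; #8; #5; #10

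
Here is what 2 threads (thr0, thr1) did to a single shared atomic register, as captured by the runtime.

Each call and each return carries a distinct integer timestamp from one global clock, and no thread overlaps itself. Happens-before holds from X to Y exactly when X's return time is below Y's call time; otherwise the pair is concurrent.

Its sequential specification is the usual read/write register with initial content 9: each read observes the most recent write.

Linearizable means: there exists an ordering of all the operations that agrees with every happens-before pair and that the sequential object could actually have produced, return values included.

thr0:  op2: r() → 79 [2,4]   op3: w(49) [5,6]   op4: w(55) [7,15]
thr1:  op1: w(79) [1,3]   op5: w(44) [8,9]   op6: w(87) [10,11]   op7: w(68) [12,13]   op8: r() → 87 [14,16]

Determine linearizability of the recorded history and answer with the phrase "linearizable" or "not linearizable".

not linearizable

through event 15 a valid linearization exists; event 16 (op8 responding at time 16) ends that
no legal order exists: 10 real-time-consistent candidates over 8 completed atomic register operations, all rejected
sample order op1, op2, op3, op4, op5, op6, op7, op8 stalls at step 8 — op8 r() → 87 has no legal effect
sample order op1, op2, op3, op5, op4, op6, op7, op8 stalls at step 8 — op8 r() → 87 has no legal effect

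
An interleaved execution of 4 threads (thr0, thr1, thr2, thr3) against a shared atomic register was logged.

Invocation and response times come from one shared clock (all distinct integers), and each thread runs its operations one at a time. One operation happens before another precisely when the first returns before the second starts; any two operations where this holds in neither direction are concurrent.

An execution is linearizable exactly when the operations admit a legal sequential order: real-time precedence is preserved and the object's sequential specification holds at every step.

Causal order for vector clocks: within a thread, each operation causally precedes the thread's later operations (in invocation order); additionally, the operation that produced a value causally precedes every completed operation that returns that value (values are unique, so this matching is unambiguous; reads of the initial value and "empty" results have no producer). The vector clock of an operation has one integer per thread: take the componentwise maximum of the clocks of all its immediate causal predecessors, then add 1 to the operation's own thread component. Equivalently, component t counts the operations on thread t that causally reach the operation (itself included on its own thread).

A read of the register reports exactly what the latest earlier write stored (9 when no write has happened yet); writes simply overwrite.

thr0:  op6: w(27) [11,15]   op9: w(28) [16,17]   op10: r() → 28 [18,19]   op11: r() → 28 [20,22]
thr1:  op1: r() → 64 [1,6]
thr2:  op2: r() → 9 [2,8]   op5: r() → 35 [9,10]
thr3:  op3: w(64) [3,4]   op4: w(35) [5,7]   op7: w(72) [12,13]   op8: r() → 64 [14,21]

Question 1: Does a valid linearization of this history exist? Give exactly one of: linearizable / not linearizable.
already the first 21 events (up to op8's response at time 21) admit no linearization; the first 20 still do
84 orders of the 10 completed atomic register ops respect real time; none is legal
every completion of the 1 pending operation (op11) was checked; none linearizes
e.g. op1, op2, op3, op4, op5, op6, op7, op8, op9, op10 (pending dropped): illegal at step 1, since op1 r() → 64 cannot apply there
e.g. op1, op2, op3, op4, op5, op6, op7, op9, op8, op10 (pending dropped): illegal at step 1, since op1 r() → 64 cannot apply there

not linearizable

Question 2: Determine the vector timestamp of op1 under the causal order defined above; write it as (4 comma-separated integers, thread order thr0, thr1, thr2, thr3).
Answer: (0, 1, 0, 1)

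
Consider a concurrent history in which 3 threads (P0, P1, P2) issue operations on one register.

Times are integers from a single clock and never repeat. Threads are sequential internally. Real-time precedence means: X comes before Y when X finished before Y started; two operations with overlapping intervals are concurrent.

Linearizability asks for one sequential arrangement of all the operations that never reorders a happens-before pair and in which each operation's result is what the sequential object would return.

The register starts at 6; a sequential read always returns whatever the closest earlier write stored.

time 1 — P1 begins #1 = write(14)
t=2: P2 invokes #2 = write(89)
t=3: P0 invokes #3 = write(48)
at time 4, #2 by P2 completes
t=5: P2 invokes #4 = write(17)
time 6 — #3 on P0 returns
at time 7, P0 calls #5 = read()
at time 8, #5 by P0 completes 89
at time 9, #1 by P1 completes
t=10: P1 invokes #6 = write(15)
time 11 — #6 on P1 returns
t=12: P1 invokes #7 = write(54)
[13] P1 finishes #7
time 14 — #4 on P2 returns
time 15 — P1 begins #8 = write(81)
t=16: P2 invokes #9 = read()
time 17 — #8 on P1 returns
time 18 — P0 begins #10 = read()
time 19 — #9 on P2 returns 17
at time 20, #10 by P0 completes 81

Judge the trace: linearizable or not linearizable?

linearizable

one valid linearization: #1, #3, #2, #5, #6, #7, #4, #9, #8, #10
1. #1 write(14), leaving value 14
2. #3 write(48), leaving value 48
3. #2 write(89), leaving value 89
4. #5 read() → 89, leaving value 89
5. #6 write(15), leaving value 15
6. #7 write(54), leaving value 54
7. #4 write(17), leaving value 17
8. #9 read() → 17, leaving value 17
9. #8 write(81), leaving value 81
10. #10 read() → 81, leaving value 81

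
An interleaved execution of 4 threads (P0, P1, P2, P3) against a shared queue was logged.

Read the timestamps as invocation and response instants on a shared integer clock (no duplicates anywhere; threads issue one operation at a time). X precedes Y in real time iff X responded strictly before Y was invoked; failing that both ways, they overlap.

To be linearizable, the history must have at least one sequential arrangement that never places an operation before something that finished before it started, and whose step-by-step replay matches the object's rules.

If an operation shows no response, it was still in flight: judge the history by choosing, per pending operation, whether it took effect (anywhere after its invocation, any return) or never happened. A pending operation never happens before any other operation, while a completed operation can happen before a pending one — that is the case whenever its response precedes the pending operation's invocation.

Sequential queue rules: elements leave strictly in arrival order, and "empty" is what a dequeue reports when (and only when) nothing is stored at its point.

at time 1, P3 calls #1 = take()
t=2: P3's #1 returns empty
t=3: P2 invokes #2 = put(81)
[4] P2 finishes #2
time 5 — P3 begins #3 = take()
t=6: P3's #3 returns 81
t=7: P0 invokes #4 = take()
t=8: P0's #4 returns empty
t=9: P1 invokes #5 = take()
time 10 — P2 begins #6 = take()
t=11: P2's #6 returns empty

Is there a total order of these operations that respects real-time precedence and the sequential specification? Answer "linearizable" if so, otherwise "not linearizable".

linearizable

witness order: #1, #2, #3, #4, #5, #6
after step 1 (#1 take() → empty): queue <>
after step 2 (#2 put(81)): queue <81>
after step 3 (#3 take() → 81): queue <>
after step 4 (#4 take() → empty): queue <>
after step 5 (#5 take() (pending, included)): queue <>
after step 6 (#6 take() → empty): queue <>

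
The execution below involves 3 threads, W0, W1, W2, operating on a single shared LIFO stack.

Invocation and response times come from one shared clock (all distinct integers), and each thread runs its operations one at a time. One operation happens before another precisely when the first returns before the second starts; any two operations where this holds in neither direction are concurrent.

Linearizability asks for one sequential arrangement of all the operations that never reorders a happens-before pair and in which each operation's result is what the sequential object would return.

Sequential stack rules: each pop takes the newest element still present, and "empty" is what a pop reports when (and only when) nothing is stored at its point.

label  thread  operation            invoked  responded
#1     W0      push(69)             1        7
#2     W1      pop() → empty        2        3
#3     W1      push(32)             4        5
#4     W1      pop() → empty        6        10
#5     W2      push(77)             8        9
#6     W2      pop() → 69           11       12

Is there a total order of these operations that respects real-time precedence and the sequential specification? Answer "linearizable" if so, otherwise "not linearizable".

not linearizable

already the first 10 events (up to #4's response at time 10) admit no linearization; the first 9 still do
checked exhaustively: 7 real-time-consistent orders of 5 completed operations, zero legal LIFO stack replays
take #1, #2, #3, #4, #5: step 2 already fails, because #2 pop() → empty cannot occur there
take #1, #2, #3, #5, #4: step 2 already fails, because #2 pop() → empty cannot occur there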